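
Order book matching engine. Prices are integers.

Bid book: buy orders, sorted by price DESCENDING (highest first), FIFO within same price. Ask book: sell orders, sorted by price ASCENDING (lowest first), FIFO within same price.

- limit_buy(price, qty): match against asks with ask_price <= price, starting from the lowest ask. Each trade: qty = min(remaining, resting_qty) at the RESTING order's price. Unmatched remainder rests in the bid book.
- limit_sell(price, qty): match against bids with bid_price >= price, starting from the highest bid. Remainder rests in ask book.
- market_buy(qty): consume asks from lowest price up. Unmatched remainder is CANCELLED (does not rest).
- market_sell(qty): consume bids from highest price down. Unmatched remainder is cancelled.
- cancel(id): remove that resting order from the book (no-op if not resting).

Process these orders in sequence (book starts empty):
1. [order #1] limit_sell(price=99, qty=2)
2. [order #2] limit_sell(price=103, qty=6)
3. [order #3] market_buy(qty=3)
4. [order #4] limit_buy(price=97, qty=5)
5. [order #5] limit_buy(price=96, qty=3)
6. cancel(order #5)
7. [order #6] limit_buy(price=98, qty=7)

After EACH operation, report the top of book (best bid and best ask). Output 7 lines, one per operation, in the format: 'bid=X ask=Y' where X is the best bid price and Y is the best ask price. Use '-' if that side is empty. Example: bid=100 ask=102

Answer: bid=- ask=99
bid=- ask=99
bid=- ask=103
bid=97 ask=103
bid=97 ask=103
bid=97 ask=103
bid=98 ask=103

Derivation:
After op 1 [order #1] limit_sell(price=99, qty=2): fills=none; bids=[-] asks=[#1:2@99]
After op 2 [order #2] limit_sell(price=103, qty=6): fills=none; bids=[-] asks=[#1:2@99 #2:6@103]
After op 3 [order #3] market_buy(qty=3): fills=#3x#1:2@99 #3x#2:1@103; bids=[-] asks=[#2:5@103]
After op 4 [order #4] limit_buy(price=97, qty=5): fills=none; bids=[#4:5@97] asks=[#2:5@103]
After op 5 [order #5] limit_buy(price=96, qty=3): fills=none; bids=[#4:5@97 #5:3@96] asks=[#2:5@103]
After op 6 cancel(order #5): fills=none; bids=[#4:5@97] asks=[#2:5@103]
After op 7 [order #6] limit_buy(price=98, qty=7): fills=none; bids=[#6:7@98 #4:5@97] asks=[#2:5@103]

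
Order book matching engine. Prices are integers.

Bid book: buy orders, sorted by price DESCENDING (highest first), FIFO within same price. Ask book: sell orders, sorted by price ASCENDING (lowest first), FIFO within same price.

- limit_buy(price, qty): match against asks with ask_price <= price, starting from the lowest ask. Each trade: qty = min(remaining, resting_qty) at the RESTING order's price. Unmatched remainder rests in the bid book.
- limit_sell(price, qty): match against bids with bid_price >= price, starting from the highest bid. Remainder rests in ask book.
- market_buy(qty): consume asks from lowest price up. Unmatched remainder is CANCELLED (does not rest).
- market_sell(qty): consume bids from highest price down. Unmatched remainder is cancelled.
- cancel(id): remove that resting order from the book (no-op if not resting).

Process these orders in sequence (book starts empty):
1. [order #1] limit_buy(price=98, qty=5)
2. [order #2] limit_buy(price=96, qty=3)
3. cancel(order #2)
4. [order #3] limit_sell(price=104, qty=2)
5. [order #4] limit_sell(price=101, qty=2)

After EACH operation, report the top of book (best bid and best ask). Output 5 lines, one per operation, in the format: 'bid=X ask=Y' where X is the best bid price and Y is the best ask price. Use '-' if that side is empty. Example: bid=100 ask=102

Answer: bid=98 ask=-
bid=98 ask=-
bid=98 ask=-
bid=98 ask=104
bid=98 ask=101

Derivation:
After op 1 [order #1] limit_buy(price=98, qty=5): fills=none; bids=[#1:5@98] asks=[-]
After op 2 [order #2] limit_buy(price=96, qty=3): fills=none; bids=[#1:5@98 #2:3@96] asks=[-]
After op 3 cancel(order #2): fills=none; bids=[#1:5@98] asks=[-]
After op 4 [order #3] limit_sell(price=104, qty=2): fills=none; bids=[#1:5@98] asks=[#3:2@104]
After op 5 [order #4] limit_sell(price=101, qty=2): fills=none; bids=[#1:5@98] asks=[#4:2@101 #3:2@104]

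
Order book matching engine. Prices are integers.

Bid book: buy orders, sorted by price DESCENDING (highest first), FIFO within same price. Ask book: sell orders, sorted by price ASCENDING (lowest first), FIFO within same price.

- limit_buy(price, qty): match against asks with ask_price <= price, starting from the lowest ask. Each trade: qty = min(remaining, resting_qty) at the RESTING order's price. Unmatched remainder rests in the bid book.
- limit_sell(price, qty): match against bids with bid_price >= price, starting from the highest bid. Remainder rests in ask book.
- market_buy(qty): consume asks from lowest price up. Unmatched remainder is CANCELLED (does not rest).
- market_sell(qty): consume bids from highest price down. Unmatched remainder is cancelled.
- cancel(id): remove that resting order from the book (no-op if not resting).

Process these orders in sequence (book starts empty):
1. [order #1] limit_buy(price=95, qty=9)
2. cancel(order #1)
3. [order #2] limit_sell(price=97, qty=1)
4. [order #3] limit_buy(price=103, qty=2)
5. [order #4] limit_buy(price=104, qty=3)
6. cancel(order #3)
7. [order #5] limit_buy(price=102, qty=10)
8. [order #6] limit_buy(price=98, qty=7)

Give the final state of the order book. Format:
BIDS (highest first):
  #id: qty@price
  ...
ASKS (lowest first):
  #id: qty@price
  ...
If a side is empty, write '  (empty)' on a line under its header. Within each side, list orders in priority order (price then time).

After op 1 [order #1] limit_buy(price=95, qty=9): fills=none; bids=[#1:9@95] asks=[-]
After op 2 cancel(order #1): fills=none; bids=[-] asks=[-]
After op 3 [order #2] limit_sell(price=97, qty=1): fills=none; bids=[-] asks=[#2:1@97]
After op 4 [order #3] limit_buy(price=103, qty=2): fills=#3x#2:1@97; bids=[#3:1@103] asks=[-]
After op 5 [order #4] limit_buy(price=104, qty=3): fills=none; bids=[#4:3@104 #3:1@103] asks=[-]
After op 6 cancel(order #3): fills=none; bids=[#4:3@104] asks=[-]
After op 7 [order #5] limit_buy(price=102, qty=10): fills=none; bids=[#4:3@104 #5:10@102] asks=[-]
After op 8 [order #6] limit_buy(price=98, qty=7): fills=none; bids=[#4:3@104 #5:10@102 #6:7@98] asks=[-]

Answer: BIDS (highest first):
  #4: 3@104
  #5: 10@102
  #6: 7@98
ASKS (lowest first):
  (empty)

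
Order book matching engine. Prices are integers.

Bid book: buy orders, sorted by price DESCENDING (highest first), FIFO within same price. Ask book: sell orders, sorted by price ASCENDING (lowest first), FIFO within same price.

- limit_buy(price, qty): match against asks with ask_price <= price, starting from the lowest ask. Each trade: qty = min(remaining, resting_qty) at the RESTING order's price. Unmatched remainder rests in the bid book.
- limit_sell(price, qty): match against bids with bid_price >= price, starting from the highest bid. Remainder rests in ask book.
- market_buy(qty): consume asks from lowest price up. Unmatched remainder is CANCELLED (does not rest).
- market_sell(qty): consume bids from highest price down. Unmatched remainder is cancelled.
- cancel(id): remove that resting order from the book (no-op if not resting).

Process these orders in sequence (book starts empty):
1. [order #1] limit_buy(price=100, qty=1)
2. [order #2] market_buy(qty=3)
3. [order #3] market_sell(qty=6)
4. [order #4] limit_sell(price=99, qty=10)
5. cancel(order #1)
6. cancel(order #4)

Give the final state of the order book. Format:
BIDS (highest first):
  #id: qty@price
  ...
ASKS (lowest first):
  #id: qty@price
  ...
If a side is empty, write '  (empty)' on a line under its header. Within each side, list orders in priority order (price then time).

Answer: BIDS (highest first):
  (empty)
ASKS (lowest first):
  (empty)

Derivation:
After op 1 [order #1] limit_buy(price=100, qty=1): fills=none; bids=[#1:1@100] asks=[-]
After op 2 [order #2] market_buy(qty=3): fills=none; bids=[#1:1@100] asks=[-]
After op 3 [order #3] market_sell(qty=6): fills=#1x#3:1@100; bids=[-] asks=[-]
After op 4 [order #4] limit_sell(price=99, qty=10): fills=none; bids=[-] asks=[#4:10@99]
After op 5 cancel(order #1): fills=none; bids=[-] asks=[#4:10@99]
After op 6 cancel(order #4): fills=none; bids=[-] asks=[-]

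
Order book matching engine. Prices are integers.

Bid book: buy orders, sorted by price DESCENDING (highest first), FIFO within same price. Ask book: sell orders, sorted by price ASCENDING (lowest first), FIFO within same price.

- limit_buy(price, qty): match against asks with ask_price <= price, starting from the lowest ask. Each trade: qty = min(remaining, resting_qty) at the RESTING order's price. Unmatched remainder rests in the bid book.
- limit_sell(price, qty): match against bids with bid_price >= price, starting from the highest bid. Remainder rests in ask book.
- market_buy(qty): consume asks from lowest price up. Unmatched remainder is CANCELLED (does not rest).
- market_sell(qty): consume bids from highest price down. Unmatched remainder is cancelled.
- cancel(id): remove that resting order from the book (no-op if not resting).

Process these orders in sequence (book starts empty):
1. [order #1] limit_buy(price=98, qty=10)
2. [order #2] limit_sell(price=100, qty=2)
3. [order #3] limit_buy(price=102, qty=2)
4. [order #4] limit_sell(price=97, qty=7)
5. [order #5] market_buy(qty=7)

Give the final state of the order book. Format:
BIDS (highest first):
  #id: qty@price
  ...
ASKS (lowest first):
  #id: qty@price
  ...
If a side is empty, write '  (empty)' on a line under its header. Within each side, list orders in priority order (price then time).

Answer: BIDS (highest first):
  #1: 3@98
ASKS (lowest first):
  (empty)

Derivation:
After op 1 [order #1] limit_buy(price=98, qty=10): fills=none; bids=[#1:10@98] asks=[-]
After op 2 [order #2] limit_sell(price=100, qty=2): fills=none; bids=[#1:10@98] asks=[#2:2@100]
After op 3 [order #3] limit_buy(price=102, qty=2): fills=#3x#2:2@100; bids=[#1:10@98] asks=[-]
After op 4 [order #4] limit_sell(price=97, qty=7): fills=#1x#4:7@98; bids=[#1:3@98] asks=[-]
After op 5 [order #5] market_buy(qty=7): fills=none; bids=[#1:3@98] asks=[-]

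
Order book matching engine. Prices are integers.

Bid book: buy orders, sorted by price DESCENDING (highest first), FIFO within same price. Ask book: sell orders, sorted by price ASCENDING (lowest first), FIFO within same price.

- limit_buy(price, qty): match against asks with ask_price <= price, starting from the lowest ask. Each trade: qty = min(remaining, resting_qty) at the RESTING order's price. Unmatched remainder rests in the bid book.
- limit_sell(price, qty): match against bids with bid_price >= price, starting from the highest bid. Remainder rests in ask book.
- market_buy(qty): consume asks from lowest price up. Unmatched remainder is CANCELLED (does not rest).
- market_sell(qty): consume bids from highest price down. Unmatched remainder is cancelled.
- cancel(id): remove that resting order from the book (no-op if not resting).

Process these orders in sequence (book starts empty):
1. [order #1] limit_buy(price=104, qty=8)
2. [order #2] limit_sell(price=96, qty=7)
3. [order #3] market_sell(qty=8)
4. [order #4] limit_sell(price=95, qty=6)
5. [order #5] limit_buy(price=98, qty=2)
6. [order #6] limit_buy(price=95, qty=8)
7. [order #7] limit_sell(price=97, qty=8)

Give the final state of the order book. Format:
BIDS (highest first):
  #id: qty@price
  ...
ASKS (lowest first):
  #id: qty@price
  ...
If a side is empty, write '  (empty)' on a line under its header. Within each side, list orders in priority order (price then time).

After op 1 [order #1] limit_buy(price=104, qty=8): fills=none; bids=[#1:8@104] asks=[-]
After op 2 [order #2] limit_sell(price=96, qty=7): fills=#1x#2:7@104; bids=[#1:1@104] asks=[-]
After op 3 [order #3] market_sell(qty=8): fills=#1x#3:1@104; bids=[-] asks=[-]
After op 4 [order #4] limit_sell(price=95, qty=6): fills=none; bids=[-] asks=[#4:6@95]
After op 5 [order #5] limit_buy(price=98, qty=2): fills=#5x#4:2@95; bids=[-] asks=[#4:4@95]
After op 6 [order #6] limit_buy(price=95, qty=8): fills=#6x#4:4@95; bids=[#6:4@95] asks=[-]
After op 7 [order #7] limit_sell(price=97, qty=8): fills=none; bids=[#6:4@95] asks=[#7:8@97]

Answer: BIDS (highest first):
  #6: 4@95
ASKS (lowest first):
  #7: 8@97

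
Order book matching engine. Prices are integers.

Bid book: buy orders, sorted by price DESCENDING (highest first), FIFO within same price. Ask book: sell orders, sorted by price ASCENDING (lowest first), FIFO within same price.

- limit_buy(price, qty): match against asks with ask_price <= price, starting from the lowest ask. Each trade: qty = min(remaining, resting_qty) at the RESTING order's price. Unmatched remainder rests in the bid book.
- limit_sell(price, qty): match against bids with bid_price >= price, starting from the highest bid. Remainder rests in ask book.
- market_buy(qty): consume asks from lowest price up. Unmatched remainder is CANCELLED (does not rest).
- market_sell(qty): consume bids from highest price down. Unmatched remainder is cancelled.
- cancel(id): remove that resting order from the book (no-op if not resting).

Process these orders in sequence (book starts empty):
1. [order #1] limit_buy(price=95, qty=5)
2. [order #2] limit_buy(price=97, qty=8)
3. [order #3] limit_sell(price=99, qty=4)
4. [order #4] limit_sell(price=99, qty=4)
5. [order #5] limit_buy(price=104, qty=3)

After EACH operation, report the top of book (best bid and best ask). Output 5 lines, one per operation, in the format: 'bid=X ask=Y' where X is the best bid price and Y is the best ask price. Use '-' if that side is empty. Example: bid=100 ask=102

After op 1 [order #1] limit_buy(price=95, qty=5): fills=none; bids=[#1:5@95] asks=[-]
After op 2 [order #2] limit_buy(price=97, qty=8): fills=none; bids=[#2:8@97 #1:5@95] asks=[-]
After op 3 [order #3] limit_sell(price=99, qty=4): fills=none; bids=[#2:8@97 #1:5@95] asks=[#3:4@99]
After op 4 [order #4] limit_sell(price=99, qty=4): fills=none; bids=[#2:8@97 #1:5@95] asks=[#3:4@99 #4:4@99]
After op 5 [order #5] limit_buy(price=104, qty=3): fills=#5x#3:3@99; bids=[#2:8@97 #1:5@95] asks=[#3:1@99 #4:4@99]

Answer: bid=95 ask=-
bid=97 ask=-
bid=97 ask=99
bid=97 ask=99
bid=97 ask=99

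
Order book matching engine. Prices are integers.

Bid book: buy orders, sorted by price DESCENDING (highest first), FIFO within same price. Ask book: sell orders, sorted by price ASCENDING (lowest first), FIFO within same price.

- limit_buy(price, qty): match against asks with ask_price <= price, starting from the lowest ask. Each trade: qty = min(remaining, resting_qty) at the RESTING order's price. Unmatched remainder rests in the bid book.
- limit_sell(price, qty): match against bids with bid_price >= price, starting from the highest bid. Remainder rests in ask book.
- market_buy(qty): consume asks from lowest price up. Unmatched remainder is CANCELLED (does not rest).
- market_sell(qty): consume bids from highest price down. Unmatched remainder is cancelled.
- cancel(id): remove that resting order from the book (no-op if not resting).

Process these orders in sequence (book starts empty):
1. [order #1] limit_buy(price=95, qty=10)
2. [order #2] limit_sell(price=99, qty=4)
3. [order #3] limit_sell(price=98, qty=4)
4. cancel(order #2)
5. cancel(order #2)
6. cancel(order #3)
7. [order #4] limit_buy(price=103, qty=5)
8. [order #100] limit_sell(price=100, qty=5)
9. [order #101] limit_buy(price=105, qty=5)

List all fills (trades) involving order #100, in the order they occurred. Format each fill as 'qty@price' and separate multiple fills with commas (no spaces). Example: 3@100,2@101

Answer: 5@103

Derivation:
After op 1 [order #1] limit_buy(price=95, qty=10): fills=none; bids=[#1:10@95] asks=[-]
After op 2 [order #2] limit_sell(price=99, qty=4): fills=none; bids=[#1:10@95] asks=[#2:4@99]
After op 3 [order #3] limit_sell(price=98, qty=4): fills=none; bids=[#1:10@95] asks=[#3:4@98 #2:4@99]
After op 4 cancel(order #2): fills=none; bids=[#1:10@95] asks=[#3:4@98]
After op 5 cancel(order #2): fills=none; bids=[#1:10@95] asks=[#3:4@98]
After op 6 cancel(order #3): fills=none; bids=[#1:10@95] asks=[-]
After op 7 [order #4] limit_buy(price=103, qty=5): fills=none; bids=[#4:5@103 #1:10@95] asks=[-]
After op 8 [order #100] limit_sell(price=100, qty=5): fills=#4x#100:5@103; bids=[#1:10@95] asks=[-]
After op 9 [order #101] limit_buy(price=105, qty=5): fills=none; bids=[#101:5@105 #1:10@95] asks=[-]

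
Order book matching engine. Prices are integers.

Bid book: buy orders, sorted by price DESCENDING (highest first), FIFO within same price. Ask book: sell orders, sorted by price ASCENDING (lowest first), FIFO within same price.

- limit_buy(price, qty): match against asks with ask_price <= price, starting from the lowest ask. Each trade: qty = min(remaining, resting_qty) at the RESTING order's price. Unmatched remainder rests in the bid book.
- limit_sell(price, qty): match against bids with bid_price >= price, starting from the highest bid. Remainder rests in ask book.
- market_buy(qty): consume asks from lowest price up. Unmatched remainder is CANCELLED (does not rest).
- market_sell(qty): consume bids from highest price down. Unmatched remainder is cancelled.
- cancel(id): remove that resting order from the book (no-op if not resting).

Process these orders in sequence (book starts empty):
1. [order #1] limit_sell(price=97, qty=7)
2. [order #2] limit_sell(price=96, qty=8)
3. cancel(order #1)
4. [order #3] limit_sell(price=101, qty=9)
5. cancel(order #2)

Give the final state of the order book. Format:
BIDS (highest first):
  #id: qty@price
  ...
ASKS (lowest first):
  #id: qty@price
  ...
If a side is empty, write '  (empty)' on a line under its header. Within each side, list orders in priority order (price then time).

Answer: BIDS (highest first):
  (empty)
ASKS (lowest first):
  #3: 9@101

Derivation:
After op 1 [order #1] limit_sell(price=97, qty=7): fills=none; bids=[-] asks=[#1:7@97]
After op 2 [order #2] limit_sell(price=96, qty=8): fills=none; bids=[-] asks=[#2:8@96 #1:7@97]
After op 3 cancel(order #1): fills=none; bids=[-] asks=[#2:8@96]
After op 4 [order #3] limit_sell(price=101, qty=9): fills=none; bids=[-] asks=[#2:8@96 #3:9@101]
After op 5 cancel(order #2): fills=none; bids=[-] asks=[#3:9@101]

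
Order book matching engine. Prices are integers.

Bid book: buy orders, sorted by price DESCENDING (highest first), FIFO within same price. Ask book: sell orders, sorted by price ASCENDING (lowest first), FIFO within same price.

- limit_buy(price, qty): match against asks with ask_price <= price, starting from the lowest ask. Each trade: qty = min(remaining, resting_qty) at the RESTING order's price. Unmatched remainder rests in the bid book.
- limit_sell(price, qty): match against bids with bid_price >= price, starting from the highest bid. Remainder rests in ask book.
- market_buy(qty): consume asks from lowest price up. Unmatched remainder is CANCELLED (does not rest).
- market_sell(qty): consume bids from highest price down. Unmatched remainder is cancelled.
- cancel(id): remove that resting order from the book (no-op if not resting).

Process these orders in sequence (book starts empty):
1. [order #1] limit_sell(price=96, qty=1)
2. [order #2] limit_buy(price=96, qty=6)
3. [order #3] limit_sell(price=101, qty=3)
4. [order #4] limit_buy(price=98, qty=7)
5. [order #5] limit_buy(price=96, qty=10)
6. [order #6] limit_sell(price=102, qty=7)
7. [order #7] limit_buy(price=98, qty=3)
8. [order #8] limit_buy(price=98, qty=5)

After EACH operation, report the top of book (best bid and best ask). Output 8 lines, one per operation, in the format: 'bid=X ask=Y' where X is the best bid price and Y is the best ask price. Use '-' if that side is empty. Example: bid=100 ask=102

After op 1 [order #1] limit_sell(price=96, qty=1): fills=none; bids=[-] asks=[#1:1@96]
After op 2 [order #2] limit_buy(price=96, qty=6): fills=#2x#1:1@96; bids=[#2:5@96] asks=[-]
After op 3 [order #3] limit_sell(price=101, qty=3): fills=none; bids=[#2:5@96] asks=[#3:3@101]
After op 4 [order #4] limit_buy(price=98, qty=7): fills=none; bids=[#4:7@98 #2:5@96] asks=[#3:3@101]
After op 5 [order #5] limit_buy(price=96, qty=10): fills=none; bids=[#4:7@98 #2:5@96 #5:10@96] asks=[#3:3@101]
After op 6 [order #6] limit_sell(price=102, qty=7): fills=none; bids=[#4:7@98 #2:5@96 #5:10@96] asks=[#3:3@101 #6:7@102]
After op 7 [order #7] limit_buy(price=98, qty=3): fills=none; bids=[#4:7@98 #7:3@98 #2:5@96 #5:10@96] asks=[#3:3@101 #6:7@102]
After op 8 [order #8] limit_buy(price=98, qty=5): fills=none; bids=[#4:7@98 #7:3@98 #8:5@98 #2:5@96 #5:10@96] asks=[#3:3@101 #6:7@102]

Answer: bid=- ask=96
bid=96 ask=-
bid=96 ask=101
bid=98 ask=101
bid=98 ask=101
bid=98 ask=101
bid=98 ask=101
bid=98 ask=101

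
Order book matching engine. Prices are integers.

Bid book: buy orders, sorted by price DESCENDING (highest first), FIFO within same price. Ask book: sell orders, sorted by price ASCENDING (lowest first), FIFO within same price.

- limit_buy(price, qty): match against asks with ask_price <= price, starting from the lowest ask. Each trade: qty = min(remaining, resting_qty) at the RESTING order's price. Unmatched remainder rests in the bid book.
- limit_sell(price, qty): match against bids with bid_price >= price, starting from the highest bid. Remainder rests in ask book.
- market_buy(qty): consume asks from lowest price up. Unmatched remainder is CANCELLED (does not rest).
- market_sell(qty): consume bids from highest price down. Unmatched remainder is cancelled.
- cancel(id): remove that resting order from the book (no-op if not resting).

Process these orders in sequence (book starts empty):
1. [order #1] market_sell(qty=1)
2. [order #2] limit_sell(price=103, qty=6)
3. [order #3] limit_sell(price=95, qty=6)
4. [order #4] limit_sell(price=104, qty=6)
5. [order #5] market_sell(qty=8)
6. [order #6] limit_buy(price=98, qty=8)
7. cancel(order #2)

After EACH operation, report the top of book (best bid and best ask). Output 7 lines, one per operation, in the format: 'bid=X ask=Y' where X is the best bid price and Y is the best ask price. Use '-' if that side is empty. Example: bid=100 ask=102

Answer: bid=- ask=-
bid=- ask=103
bid=- ask=95
bid=- ask=95
bid=- ask=95
bid=98 ask=103
bid=98 ask=104

Derivation:
After op 1 [order #1] market_sell(qty=1): fills=none; bids=[-] asks=[-]
After op 2 [order #2] limit_sell(price=103, qty=6): fills=none; bids=[-] asks=[#2:6@103]
After op 3 [order #3] limit_sell(price=95, qty=6): fills=none; bids=[-] asks=[#3:6@95 #2:6@103]
After op 4 [order #4] limit_sell(price=104, qty=6): fills=none; bids=[-] asks=[#3:6@95 #2:6@103 #4:6@104]
After op 5 [order #5] market_sell(qty=8): fills=none; bids=[-] asks=[#3:6@95 #2:6@103 #4:6@104]
After op 6 [order #6] limit_buy(price=98, qty=8): fills=#6x#3:6@95; bids=[#6:2@98] asks=[#2:6@103 #4:6@104]
After op 7 cancel(order #2): fills=none; bids=[#6:2@98] asks=[#4:6@104]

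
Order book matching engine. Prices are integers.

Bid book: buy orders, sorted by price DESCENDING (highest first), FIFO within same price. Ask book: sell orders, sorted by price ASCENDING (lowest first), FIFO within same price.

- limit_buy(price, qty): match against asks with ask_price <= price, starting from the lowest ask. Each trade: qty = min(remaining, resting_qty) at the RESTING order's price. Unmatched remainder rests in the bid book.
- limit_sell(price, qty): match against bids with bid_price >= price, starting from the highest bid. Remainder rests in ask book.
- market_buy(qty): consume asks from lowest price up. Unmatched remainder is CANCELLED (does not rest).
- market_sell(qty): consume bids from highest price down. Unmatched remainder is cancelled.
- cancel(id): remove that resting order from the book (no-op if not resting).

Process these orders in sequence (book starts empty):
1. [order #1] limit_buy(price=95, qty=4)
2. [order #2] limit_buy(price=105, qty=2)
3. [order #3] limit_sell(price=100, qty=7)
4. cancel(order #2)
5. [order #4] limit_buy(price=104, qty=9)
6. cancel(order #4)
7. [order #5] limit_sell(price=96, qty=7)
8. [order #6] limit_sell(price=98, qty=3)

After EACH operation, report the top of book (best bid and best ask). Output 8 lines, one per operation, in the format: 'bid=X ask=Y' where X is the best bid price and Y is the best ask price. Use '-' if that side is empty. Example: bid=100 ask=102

After op 1 [order #1] limit_buy(price=95, qty=4): fills=none; bids=[#1:4@95] asks=[-]
After op 2 [order #2] limit_buy(price=105, qty=2): fills=none; bids=[#2:2@105 #1:4@95] asks=[-]
After op 3 [order #3] limit_sell(price=100, qty=7): fills=#2x#3:2@105; bids=[#1:4@95] asks=[#3:5@100]
After op 4 cancel(order #2): fills=none; bids=[#1:4@95] asks=[#3:5@100]
After op 5 [order #4] limit_buy(price=104, qty=9): fills=#4x#3:5@100; bids=[#4:4@104 #1:4@95] asks=[-]
After op 6 cancel(order #4): fills=none; bids=[#1:4@95] asks=[-]
After op 7 [order #5] limit_sell(price=96, qty=7): fills=none; bids=[#1:4@95] asks=[#5:7@96]
After op 8 [order #6] limit_sell(price=98, qty=3): fills=none; bids=[#1:4@95] asks=[#5:7@96 #6:3@98]

Answer: bid=95 ask=-
bid=105 ask=-
bid=95 ask=100
bid=95 ask=100
bid=104 ask=-
bid=95 ask=-
bid=95 ask=96
bid=95 ask=96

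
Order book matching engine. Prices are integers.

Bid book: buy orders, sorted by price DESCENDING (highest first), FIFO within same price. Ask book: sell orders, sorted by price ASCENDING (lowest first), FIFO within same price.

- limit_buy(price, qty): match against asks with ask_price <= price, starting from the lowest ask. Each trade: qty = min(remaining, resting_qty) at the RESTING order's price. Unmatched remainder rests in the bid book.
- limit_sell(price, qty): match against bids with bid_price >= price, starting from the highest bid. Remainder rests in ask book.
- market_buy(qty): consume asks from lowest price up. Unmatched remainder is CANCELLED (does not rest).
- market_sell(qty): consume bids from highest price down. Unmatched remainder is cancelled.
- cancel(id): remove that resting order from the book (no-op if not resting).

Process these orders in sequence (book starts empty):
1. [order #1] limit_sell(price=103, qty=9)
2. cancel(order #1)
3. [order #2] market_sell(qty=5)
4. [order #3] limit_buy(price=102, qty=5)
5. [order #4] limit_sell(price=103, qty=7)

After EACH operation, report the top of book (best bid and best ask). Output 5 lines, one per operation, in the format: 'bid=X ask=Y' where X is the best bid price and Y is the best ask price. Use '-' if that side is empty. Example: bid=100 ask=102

After op 1 [order #1] limit_sell(price=103, qty=9): fills=none; bids=[-] asks=[#1:9@103]
After op 2 cancel(order #1): fills=none; bids=[-] asks=[-]
After op 3 [order #2] market_sell(qty=5): fills=none; bids=[-] asks=[-]
After op 4 [order #3] limit_buy(price=102, qty=5): fills=none; bids=[#3:5@102] asks=[-]
After op 5 [order #4] limit_sell(price=103, qty=7): fills=none; bids=[#3:5@102] asks=[#4:7@103]

Answer: bid=- ask=103
bid=- ask=-
bid=- ask=-
bid=102 ask=-
bid=102 ask=103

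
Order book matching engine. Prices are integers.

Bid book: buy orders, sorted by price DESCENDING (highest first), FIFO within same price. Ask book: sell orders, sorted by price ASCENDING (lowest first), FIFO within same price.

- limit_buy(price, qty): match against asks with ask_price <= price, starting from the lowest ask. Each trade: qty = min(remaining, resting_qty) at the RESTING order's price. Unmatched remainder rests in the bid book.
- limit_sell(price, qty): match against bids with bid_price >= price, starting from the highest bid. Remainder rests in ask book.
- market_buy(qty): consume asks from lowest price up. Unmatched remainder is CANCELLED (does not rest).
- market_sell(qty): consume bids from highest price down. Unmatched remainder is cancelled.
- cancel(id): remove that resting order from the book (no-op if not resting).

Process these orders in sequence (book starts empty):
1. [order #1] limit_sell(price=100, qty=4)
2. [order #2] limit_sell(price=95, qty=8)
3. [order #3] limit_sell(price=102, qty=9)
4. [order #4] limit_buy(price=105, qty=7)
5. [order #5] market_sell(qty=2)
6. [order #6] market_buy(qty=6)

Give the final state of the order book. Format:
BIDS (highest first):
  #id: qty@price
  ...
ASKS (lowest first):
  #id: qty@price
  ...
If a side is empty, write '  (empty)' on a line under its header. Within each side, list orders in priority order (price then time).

After op 1 [order #1] limit_sell(price=100, qty=4): fills=none; bids=[-] asks=[#1:4@100]
After op 2 [order #2] limit_sell(price=95, qty=8): fills=none; bids=[-] asks=[#2:8@95 #1:4@100]
After op 3 [order #3] limit_sell(price=102, qty=9): fills=none; bids=[-] asks=[#2:8@95 #1:4@100 #3:9@102]
After op 4 [order #4] limit_buy(price=105, qty=7): fills=#4x#2:7@95; bids=[-] asks=[#2:1@95 #1:4@100 #3:9@102]
After op 5 [order #5] market_sell(qty=2): fills=none; bids=[-] asks=[#2:1@95 #1:4@100 #3:9@102]
After op 6 [order #6] market_buy(qty=6): fills=#6x#2:1@95 #6x#1:4@100 #6x#3:1@102; bids=[-] asks=[#3:8@102]

Answer: BIDS (highest first):
  (empty)
ASKS (lowest first):
  #3: 8@102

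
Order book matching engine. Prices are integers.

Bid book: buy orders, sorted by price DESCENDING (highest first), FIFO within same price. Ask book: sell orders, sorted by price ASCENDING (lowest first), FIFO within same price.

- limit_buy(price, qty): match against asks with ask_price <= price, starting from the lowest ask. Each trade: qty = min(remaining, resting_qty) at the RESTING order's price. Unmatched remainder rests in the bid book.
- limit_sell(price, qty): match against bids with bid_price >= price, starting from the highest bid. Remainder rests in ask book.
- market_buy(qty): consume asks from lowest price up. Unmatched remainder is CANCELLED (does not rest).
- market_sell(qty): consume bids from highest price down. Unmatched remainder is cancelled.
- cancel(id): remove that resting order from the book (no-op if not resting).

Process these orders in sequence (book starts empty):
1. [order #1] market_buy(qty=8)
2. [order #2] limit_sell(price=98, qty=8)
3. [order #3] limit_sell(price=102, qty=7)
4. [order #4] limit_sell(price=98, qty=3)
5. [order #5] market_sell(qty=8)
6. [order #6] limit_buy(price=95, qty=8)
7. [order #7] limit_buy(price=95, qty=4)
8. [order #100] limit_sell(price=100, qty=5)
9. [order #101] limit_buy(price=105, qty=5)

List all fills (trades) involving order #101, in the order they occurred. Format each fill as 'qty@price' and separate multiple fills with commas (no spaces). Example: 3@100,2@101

Answer: 5@98

Derivation:
After op 1 [order #1] market_buy(qty=8): fills=none; bids=[-] asks=[-]
After op 2 [order #2] limit_sell(price=98, qty=8): fills=none; bids=[-] asks=[#2:8@98]
After op 3 [order #3] limit_sell(price=102, qty=7): fills=none; bids=[-] asks=[#2:8@98 #3:7@102]
After op 4 [order #4] limit_sell(price=98, qty=3): fills=none; bids=[-] asks=[#2:8@98 #4:3@98 #3:7@102]
After op 5 [order #5] market_sell(qty=8): fills=none; bids=[-] asks=[#2:8@98 #4:3@98 #3:7@102]
After op 6 [order #6] limit_buy(price=95, qty=8): fills=none; bids=[#6:8@95] asks=[#2:8@98 #4:3@98 #3:7@102]
After op 7 [order #7] limit_buy(price=95, qty=4): fills=none; bids=[#6:8@95 #7:4@95] asks=[#2:8@98 #4:3@98 #3:7@102]
After op 8 [order #100] limit_sell(price=100, qty=5): fills=none; bids=[#6:8@95 #7:4@95] asks=[#2:8@98 #4:3@98 #100:5@100 #3:7@102]
After op 9 [order #101] limit_buy(price=105, qty=5): fills=#101x#2:5@98; bids=[#6:8@95 #7:4@95] asks=[#2:3@98 #4:3@98 #100:5@100 #3:7@102]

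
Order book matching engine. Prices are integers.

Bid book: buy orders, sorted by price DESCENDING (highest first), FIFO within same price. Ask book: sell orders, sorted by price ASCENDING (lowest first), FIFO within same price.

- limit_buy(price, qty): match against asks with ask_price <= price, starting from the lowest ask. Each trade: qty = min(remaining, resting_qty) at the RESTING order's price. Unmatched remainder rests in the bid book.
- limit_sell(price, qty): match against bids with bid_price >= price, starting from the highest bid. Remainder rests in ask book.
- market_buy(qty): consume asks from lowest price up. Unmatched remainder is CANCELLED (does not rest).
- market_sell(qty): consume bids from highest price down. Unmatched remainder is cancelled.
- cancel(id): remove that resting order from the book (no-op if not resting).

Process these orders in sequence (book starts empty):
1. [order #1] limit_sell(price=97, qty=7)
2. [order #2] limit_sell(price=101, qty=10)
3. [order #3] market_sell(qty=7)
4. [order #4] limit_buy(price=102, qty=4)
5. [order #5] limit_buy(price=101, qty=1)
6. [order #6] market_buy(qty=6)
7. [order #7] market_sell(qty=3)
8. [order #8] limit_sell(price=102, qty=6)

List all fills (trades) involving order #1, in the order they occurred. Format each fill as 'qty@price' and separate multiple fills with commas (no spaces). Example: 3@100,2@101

Answer: 4@97,1@97,2@97

Derivation:
After op 1 [order #1] limit_sell(price=97, qty=7): fills=none; bids=[-] asks=[#1:7@97]
After op 2 [order #2] limit_sell(price=101, qty=10): fills=none; bids=[-] asks=[#1:7@97 #2:10@101]
After op 3 [order #3] market_sell(qty=7): fills=none; bids=[-] asks=[#1:7@97 #2:10@101]
After op 4 [order #4] limit_buy(price=102, qty=4): fills=#4x#1:4@97; bids=[-] asks=[#1:3@97 #2:10@101]
After op 5 [order #5] limit_buy(price=101, qty=1): fills=#5x#1:1@97; bids=[-] asks=[#1:2@97 #2:10@101]
After op 6 [order #6] market_buy(qty=6): fills=#6x#1:2@97 #6x#2:4@101; bids=[-] asks=[#2:6@101]
After op 7 [order #7] market_sell(qty=3): fills=none; bids=[-] asks=[#2:6@101]
After op 8 [order #8] limit_sell(price=102, qty=6): fills=none; bids=[-] asks=[#2:6@101 #8:6@102]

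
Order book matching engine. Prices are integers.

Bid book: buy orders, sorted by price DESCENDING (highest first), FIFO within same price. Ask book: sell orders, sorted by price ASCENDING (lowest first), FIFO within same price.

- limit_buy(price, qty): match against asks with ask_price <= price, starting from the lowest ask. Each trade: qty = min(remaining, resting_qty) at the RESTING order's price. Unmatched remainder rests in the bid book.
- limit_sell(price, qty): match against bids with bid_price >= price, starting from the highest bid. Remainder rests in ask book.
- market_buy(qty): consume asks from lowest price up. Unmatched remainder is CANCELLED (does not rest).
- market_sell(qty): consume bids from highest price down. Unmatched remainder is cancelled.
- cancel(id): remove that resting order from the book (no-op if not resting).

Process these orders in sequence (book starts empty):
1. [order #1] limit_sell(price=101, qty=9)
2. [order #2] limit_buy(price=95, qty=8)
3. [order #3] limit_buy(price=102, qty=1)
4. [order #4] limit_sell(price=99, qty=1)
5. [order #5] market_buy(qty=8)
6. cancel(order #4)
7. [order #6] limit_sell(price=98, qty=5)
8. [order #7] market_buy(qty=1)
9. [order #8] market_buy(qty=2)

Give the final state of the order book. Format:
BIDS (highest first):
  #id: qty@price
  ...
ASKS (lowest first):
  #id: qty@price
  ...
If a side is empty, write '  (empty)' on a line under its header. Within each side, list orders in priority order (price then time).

After op 1 [order #1] limit_sell(price=101, qty=9): fills=none; bids=[-] asks=[#1:9@101]
After op 2 [order #2] limit_buy(price=95, qty=8): fills=none; bids=[#2:8@95] asks=[#1:9@101]
After op 3 [order #3] limit_buy(price=102, qty=1): fills=#3x#1:1@101; bids=[#2:8@95] asks=[#1:8@101]
After op 4 [order #4] limit_sell(price=99, qty=1): fills=none; bids=[#2:8@95] asks=[#4:1@99 #1:8@101]
After op 5 [order #5] market_buy(qty=8): fills=#5x#4:1@99 #5x#1:7@101; bids=[#2:8@95] asks=[#1:1@101]
After op 6 cancel(order #4): fills=none; bids=[#2:8@95] asks=[#1:1@101]
After op 7 [order #6] limit_sell(price=98, qty=5): fills=none; bids=[#2:8@95] asks=[#6:5@98 #1:1@101]
After op 8 [order #7] market_buy(qty=1): fills=#7x#6:1@98; bids=[#2:8@95] asks=[#6:4@98 #1:1@101]
After op 9 [order #8] market_buy(qty=2): fills=#8x#6:2@98; bids=[#2:8@95] asks=[#6:2@98 #1:1@101]

Answer: BIDS (highest first):
  #2: 8@95
ASKS (lowest first):
  #6: 2@98
  #1: 1@101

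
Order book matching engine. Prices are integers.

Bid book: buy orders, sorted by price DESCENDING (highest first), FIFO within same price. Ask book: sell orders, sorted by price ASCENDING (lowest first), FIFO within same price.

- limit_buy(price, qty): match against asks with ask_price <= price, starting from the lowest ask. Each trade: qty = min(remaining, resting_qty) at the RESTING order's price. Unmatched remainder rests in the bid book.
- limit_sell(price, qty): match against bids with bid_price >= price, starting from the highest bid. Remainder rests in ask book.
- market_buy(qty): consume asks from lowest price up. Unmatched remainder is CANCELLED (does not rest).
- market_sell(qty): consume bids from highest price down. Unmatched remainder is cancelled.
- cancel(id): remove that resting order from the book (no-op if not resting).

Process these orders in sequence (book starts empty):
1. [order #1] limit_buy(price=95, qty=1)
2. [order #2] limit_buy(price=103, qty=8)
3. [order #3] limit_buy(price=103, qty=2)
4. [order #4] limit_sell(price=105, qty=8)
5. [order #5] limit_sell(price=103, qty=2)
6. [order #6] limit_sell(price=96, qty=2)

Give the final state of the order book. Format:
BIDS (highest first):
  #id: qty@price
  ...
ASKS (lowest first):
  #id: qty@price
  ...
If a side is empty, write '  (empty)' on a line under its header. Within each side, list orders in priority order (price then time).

After op 1 [order #1] limit_buy(price=95, qty=1): fills=none; bids=[#1:1@95] asks=[-]
After op 2 [order #2] limit_buy(price=103, qty=8): fills=none; bids=[#2:8@103 #1:1@95] asks=[-]
After op 3 [order #3] limit_buy(price=103, qty=2): fills=none; bids=[#2:8@103 #3:2@103 #1:1@95] asks=[-]
After op 4 [order #4] limit_sell(price=105, qty=8): fills=none; bids=[#2:8@103 #3:2@103 #1:1@95] asks=[#4:8@105]
After op 5 [order #5] limit_sell(price=103, qty=2): fills=#2x#5:2@103; bids=[#2:6@103 #3:2@103 #1:1@95] asks=[#4:8@105]
After op 6 [order #6] limit_sell(price=96, qty=2): fills=#2x#6:2@103; bids=[#2:4@103 #3:2@103 #1:1@95] asks=[#4:8@105]

Answer: BIDS (highest first):
  #2: 4@103
  #3: 2@103
  #1: 1@95
ASKS (lowest first):
  #4: 8@105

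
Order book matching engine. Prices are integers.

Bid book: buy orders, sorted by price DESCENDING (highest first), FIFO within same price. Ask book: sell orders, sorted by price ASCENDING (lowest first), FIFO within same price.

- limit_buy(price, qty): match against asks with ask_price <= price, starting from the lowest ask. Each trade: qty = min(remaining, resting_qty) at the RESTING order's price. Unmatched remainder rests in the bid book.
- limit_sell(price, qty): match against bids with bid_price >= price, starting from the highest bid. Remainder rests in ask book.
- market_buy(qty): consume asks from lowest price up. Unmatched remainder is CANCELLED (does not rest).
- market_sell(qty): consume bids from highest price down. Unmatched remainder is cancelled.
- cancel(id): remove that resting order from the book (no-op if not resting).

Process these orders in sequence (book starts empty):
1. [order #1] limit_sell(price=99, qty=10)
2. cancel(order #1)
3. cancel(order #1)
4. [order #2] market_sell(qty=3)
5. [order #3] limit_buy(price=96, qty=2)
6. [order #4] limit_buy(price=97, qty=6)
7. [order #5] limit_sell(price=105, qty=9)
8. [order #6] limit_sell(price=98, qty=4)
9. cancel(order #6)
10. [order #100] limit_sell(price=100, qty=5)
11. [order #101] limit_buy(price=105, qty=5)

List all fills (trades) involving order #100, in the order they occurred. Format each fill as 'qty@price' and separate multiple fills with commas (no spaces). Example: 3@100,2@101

After op 1 [order #1] limit_sell(price=99, qty=10): fills=none; bids=[-] asks=[#1:10@99]
After op 2 cancel(order #1): fills=none; bids=[-] asks=[-]
After op 3 cancel(order #1): fills=none; bids=[-] asks=[-]
After op 4 [order #2] market_sell(qty=3): fills=none; bids=[-] asks=[-]
After op 5 [order #3] limit_buy(price=96, qty=2): fills=none; bids=[#3:2@96] asks=[-]
After op 6 [order #4] limit_buy(price=97, qty=6): fills=none; bids=[#4:6@97 #3:2@96] asks=[-]
After op 7 [order #5] limit_sell(price=105, qty=9): fills=none; bids=[#4:6@97 #3:2@96] asks=[#5:9@105]
After op 8 [order #6] limit_sell(price=98, qty=4): fills=none; bids=[#4:6@97 #3:2@96] asks=[#6:4@98 #5:9@105]
After op 9 cancel(order #6): fills=none; bids=[#4:6@97 #3:2@96] asks=[#5:9@105]
After op 10 [order #100] limit_sell(price=100, qty=5): fills=none; bids=[#4:6@97 #3:2@96] asks=[#100:5@100 #5:9@105]
After op 11 [order #101] limit_buy(price=105, qty=5): fills=#101x#100:5@100; bids=[#4:6@97 #3:2@96] asks=[#5:9@105]

Answer: 5@100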